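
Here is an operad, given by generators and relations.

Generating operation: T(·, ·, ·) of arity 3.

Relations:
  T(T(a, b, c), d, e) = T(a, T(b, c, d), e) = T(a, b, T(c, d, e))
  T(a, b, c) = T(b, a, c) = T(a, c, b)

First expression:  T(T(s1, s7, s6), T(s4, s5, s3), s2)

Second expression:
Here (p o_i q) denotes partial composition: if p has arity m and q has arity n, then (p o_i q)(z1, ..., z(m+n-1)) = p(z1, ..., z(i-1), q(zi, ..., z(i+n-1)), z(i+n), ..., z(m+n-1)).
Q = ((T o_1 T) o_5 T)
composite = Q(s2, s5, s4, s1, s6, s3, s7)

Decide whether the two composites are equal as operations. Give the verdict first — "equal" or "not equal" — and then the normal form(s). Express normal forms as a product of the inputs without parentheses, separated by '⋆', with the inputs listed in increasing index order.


The first expression reduces to s1 ⋆ s2 ⋆ s3 ⋆ s4 ⋆ s5 ⋆ s6 ⋆ s7
The second expression reduces to s1 ⋆ s2 ⋆ s3 ⋆ s4 ⋆ s5 ⋆ s6 ⋆ s7
Both agree, so they are equal.

equal; both compose to s1 ⋆ s2 ⋆ s3 ⋆ s4 ⋆ s5 ⋆ s6 ⋆ s7


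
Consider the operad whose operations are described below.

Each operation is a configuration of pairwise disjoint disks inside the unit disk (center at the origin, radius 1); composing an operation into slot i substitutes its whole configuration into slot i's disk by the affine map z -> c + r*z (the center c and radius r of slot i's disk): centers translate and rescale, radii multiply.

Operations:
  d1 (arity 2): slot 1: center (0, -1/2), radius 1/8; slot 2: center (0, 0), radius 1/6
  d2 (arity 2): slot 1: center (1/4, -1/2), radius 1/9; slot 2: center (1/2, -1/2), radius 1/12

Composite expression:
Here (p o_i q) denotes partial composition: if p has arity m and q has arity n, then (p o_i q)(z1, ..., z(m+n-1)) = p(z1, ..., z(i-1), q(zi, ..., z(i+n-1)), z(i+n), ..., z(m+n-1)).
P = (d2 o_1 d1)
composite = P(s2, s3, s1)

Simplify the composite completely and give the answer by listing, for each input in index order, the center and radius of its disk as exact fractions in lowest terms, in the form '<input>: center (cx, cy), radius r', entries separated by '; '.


s1: center (1/2, -1/2), radius 1/12; s2: center (1/4, -5/9), radius 1/72; s3: center (1/4, -1/2), radius 1/54

Only the slot chain above each s matters under d2; compose those maps.
for s2, the 2-step affine chain lands on center (1/4, -5/9), radius 1/72
for s3, the 2-step affine chain lands on center (1/4, -1/2), radius 1/54
for s1, the 1-step affine chain lands on center (1/2, -1/2), radius 1/12


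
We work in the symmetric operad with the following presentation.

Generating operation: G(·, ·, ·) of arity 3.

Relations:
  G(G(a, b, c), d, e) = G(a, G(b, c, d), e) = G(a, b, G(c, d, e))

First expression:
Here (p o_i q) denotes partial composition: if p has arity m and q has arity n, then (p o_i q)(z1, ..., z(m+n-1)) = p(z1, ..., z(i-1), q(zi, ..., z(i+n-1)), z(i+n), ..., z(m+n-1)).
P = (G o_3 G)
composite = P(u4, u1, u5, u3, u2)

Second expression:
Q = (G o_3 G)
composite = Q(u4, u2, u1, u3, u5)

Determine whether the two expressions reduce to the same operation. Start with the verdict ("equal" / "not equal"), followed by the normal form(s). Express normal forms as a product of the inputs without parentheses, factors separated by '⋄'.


not equal: they reduce to u4 ⋄ u1 ⋄ u5 ⋄ u3 ⋄ u2 and u4 ⋄ u2 ⋄ u1 ⋄ u3 ⋄ u5


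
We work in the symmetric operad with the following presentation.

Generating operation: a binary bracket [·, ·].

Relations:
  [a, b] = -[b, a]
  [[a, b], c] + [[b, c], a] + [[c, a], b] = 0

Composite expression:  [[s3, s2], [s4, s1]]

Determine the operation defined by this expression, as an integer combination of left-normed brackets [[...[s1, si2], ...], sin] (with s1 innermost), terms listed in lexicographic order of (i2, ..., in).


-[[[s1, s4], s2], s3] + [[[s1, s4], s3], s2]

A multilinear Lie element is pinned by s1-initial words (s1 innermost).
Composite bracket: [[s3, s2], [s4, s1]]
Expanding via [a, b] = ab - ba: 8 signed words (2^3 = 8).
Coefficients come from the s1-initial words:
  s1s4s2s3 (sign -1) contributes -[[[s1, s4], s2], s3]
  s1s4s3s2 (sign +1) contributes +[[[s1, s4], s3], s2]


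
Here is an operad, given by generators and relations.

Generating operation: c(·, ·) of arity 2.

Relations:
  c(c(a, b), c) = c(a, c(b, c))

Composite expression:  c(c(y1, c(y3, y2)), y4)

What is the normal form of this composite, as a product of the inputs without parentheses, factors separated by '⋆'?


y1 ⋆ y3 ⋆ y2 ⋆ y4

Key point: c is associative — brackets drop, the y-order remains.
c(y3, y2) flattens to y3 ⋆ y2
c(y1, c(y3, y2)) flattens to y1 ⋆ y3 ⋆ y2
c(c(y1, c(y3, y2)), y4) flattens to y1 ⋆ y3 ⋆ y2 ⋆ y4


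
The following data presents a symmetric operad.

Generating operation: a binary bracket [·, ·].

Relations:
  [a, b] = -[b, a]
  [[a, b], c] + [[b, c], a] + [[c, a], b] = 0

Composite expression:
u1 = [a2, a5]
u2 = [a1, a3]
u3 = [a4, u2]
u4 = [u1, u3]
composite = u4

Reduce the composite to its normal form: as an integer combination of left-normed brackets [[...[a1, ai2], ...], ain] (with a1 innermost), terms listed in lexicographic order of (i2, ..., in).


[[[[a1, a3], a4], a2], a5] - [[[[a1, a3], a4], a5], a2]

Left-normed coefficients sit on the a1-initial expansion words.
Composite bracket: [[a2, a5], [a4, [a1, a3]]]
The bracket unfolds into 16 signed words via [a, b] = ab - ba (2^4 = 16).
Collect the words opening with a1:
  a1a3a4a2a5 appears with sign +1, giving the term +[[[[a1, a3], a4], a2], a5]
  a1a3a4a5a2 appears with sign -1, giving the term -[[[[a1, a3], a4], a5], a2]


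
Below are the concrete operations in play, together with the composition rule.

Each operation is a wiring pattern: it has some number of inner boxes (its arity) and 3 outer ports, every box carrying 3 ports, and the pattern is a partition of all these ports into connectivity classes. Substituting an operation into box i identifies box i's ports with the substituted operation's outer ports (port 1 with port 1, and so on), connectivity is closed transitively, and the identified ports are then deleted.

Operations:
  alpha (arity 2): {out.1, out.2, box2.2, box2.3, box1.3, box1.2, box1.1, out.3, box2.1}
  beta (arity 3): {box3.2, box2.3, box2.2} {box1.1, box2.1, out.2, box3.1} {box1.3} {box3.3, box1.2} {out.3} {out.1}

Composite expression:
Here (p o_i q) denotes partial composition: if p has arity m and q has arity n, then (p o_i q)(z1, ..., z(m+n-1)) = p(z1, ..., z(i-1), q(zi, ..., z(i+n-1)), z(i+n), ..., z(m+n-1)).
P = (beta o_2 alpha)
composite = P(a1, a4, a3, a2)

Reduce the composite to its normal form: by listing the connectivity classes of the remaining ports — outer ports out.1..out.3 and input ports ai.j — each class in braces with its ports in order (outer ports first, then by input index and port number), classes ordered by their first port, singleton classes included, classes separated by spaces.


{out.1} {out.2, a1.1, a2.1, a2.2, a3.1, a3.2, a3.3, a4.1, a4.2, a4.3} {out.3} {a1.2, a2.3} {a1.3}

After gluing at beta, chains via deleted ports link the a-ports.
composing alpha on (a4, a3), with out.j its own outer ports: {out.1, out.2, out.3, a3.1, a3.2, a3.3, a4.1, a4.2, a4.3}
composing beta on (a1, a4, a3, a2), with out.j its own outer ports: {out.1} {out.2, a1.1, a2.1, a2.2, a3.1, a3.2, a3.3, a4.1, a4.2, a4.3} {out.3} {a1.2, a2.3} {a1.3}


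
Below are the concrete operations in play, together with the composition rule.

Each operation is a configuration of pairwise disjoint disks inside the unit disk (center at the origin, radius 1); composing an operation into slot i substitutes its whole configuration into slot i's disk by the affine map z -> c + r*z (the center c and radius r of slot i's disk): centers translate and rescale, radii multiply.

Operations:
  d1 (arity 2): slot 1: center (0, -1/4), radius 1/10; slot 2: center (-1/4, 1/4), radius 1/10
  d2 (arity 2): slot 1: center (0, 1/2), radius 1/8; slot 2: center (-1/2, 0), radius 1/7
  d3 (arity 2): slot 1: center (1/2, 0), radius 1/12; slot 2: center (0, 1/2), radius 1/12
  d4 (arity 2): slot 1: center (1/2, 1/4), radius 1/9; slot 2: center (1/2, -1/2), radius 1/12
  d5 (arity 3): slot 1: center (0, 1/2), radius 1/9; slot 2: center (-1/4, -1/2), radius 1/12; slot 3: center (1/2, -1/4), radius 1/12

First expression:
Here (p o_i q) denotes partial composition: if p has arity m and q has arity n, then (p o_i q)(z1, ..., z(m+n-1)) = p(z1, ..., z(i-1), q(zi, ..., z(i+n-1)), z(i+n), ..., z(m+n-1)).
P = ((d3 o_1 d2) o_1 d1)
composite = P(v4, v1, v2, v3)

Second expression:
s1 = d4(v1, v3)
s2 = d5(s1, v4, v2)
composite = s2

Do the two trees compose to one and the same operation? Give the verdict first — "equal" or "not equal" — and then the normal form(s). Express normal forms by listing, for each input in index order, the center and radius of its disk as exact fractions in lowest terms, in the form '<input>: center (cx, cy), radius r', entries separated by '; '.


Reducing the first expression gives v1: center (191/384, 17/384), radius 1/960; v2: center (11/24, 0), radius 1/84; v3: center (0, 1/2), radius 1/12; v4: center (1/2, 5/128), radius 1/960
Reducing the second expression gives v1: center (1/18, 19/36), radius 1/81; v2: center (1/2, -1/4), radius 1/12; v3: center (1/18, 4/9), radius 1/108; v4: center (-1/4, -1/2), radius 1/12
The forms do not match — not equal.

not equal — first v1: center (191/384, 17/384), radius 1/960; v2: center (11/24, 0), radius 1/84; v3: center (0, 1/2), radius 1/12; v4: center (1/2, 5/128), radius 1/960, second v1: center (1/18, 19/36), radius 1/81; v2: center (1/2, -1/4), radius 1/12; v3: center (1/18, 4/9), radius 1/108; v4: center (-1/4, -1/2), radius 1/12


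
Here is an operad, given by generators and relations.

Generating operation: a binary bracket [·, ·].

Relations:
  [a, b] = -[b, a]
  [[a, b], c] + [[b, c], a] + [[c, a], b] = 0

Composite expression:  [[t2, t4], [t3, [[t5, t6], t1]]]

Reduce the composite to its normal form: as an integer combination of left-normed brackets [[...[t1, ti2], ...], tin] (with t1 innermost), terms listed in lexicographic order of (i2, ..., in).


Skip Jacobi rewriting: expand, keep t1-initial words, read off terms.
Composite bracket: [[t2, t4], [t3, [[t5, t6], t1]]]
The bracket unfolds into 32 signed words via [a, b] = ab - ba (2^5 = 32).
Collect the words opening with t1:
  t1t5t6t3t2t4 (sign -1) contributes -[[[[[t1, t5], t6], t3], t2], t4]
  t1t5t6t3t4t2 (sign +1) contributes +[[[[[t1, t5], t6], t3], t4], t2]
  t1t6t5t3t2t4 (sign +1) contributes +[[[[[t1, t6], t5], t3], t2], t4]
  t1t6t5t3t4t2 (sign -1) contributes -[[[[[t1, t6], t5], t3], t4], t2]

-[[[[[t1, t5], t6], t3], t2], t4] + [[[[[t1, t5], t6], t3], t4], t2] + [[[[[t1, t6], t5], t3], t2], t4] - [[[[[t1, t6], t5], t3], t4], t2]


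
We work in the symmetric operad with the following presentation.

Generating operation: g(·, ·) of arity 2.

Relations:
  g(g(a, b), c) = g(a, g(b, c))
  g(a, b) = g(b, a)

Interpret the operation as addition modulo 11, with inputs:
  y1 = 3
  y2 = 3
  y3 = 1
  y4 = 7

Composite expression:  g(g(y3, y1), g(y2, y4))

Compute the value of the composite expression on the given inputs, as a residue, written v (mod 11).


3 (mod 11)

g(y3, y1) = 4
g(y2, y4) = 10
g(g(y3, y1), g(y2, y4)) = 3


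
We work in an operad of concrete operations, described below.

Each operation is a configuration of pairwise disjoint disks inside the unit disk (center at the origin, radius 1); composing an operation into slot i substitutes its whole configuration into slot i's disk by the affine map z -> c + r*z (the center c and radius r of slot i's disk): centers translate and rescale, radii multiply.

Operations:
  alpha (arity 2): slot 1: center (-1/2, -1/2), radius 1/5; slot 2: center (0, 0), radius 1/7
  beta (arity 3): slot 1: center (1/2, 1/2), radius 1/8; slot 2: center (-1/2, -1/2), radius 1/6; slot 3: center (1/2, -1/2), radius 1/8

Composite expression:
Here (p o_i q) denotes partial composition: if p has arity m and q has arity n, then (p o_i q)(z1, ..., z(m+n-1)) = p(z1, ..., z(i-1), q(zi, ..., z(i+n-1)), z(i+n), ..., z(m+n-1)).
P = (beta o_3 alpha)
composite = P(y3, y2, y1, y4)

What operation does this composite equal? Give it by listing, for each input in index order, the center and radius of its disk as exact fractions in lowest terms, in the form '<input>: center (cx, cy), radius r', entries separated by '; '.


Below beta, radii multiply path by path; the y-disk centers shift.
tracing y3 down its 1-map path: center (1/2, 1/2), radius 1/8
tracing y2 down its 1-map path: center (-1/2, -1/2), radius 1/6
tracing y1 down its 2-map path: center (7/16, -9/16), radius 1/40
tracing y4 down its 2-map path: center (1/2, -1/2), radius 1/56

y1: center (7/16, -9/16), radius 1/40; y2: center (-1/2, -1/2), radius 1/6; y3: center (1/2, 1/2), radius 1/8; y4: center (1/2, -1/2), radius 1/56


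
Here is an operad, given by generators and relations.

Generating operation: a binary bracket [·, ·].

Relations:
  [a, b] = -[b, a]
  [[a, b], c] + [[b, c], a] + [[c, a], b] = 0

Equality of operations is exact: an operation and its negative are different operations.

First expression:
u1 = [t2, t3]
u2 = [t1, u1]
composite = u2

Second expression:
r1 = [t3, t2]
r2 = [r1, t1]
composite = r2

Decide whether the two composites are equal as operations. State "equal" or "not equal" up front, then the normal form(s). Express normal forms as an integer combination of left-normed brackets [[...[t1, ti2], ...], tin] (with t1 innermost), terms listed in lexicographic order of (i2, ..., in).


equal; the common form is [[t1, t2], t3] - [[t1, t3], t2]


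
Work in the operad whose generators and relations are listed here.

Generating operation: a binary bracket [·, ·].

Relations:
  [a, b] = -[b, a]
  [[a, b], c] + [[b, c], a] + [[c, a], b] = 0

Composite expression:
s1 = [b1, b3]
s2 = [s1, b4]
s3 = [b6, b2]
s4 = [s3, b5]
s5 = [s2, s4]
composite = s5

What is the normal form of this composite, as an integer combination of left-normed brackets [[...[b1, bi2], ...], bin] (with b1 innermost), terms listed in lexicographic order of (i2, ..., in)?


Left-normed coefficients sit on the b1-initial expansion words.
Composite bracket: [[[b1, b3], b4], [[b6, b2], b5]]
Expanding via [a, b] = ab - ba: 32 signed words (2^5 = 32).
Keep just the words that open with b1:
  sign of b1b3b4b2b6b5 is -1, so it contributes -[[[[[b1, b3], b4], b2], b6], b5]
  sign of b1b3b4b5b2b6 is +1, so it contributes +[[[[[b1, b3], b4], b5], b2], b6]
  sign of b1b3b4b5b6b2 is -1, so it contributes -[[[[[b1, b3], b4], b5], b6], b2]
  sign of b1b3b4b6b2b5 is +1, so it contributes +[[[[[b1, b3], b4], b6], b2], b5]

-[[[[[b1, b3], b4], b2], b6], b5] + [[[[[b1, b3], b4], b5], b2], b6] - [[[[[b1, b3], b4], b5], b6], b2] + [[[[[b1, b3], b4], b6], b2], b5]


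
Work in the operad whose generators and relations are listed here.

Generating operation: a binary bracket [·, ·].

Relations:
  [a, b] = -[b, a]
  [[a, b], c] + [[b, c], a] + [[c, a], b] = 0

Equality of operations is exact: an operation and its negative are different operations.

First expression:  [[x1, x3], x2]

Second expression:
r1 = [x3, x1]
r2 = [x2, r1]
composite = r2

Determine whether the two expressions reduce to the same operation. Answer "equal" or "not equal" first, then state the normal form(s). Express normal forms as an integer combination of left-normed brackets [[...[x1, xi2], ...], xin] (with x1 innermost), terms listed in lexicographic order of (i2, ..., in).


equal — both sides give [[x1, x3], x2]


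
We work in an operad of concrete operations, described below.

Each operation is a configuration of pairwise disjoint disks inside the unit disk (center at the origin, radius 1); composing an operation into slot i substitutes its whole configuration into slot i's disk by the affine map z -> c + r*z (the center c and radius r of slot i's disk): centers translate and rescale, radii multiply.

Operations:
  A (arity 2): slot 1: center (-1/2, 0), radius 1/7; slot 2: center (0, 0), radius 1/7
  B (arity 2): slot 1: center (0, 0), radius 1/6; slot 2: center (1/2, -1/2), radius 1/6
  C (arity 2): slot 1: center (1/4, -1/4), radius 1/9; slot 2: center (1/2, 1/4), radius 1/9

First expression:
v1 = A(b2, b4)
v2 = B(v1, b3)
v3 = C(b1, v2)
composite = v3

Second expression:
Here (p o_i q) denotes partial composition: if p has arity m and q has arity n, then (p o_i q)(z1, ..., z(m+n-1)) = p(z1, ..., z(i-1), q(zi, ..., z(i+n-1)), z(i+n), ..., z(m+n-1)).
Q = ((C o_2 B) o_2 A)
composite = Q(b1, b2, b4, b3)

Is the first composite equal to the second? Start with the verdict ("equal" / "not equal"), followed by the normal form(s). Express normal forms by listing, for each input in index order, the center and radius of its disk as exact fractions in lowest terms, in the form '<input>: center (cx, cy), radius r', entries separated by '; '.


equal: each reduces to b1: center (1/4, -1/4), radius 1/9; b2: center (53/108, 1/4), radius 1/378; b3: center (5/9, 7/36), radius 1/54; b4: center (1/2, 1/4), radius 1/378

The first expression reduces to b1: center (1/4, -1/4), radius 1/9; b2: center (53/108, 1/4), radius 1/378; b3: center (5/9, 7/36), radius 1/54; b4: center (1/2, 1/4), radius 1/378
The second expression reduces to b1: center (1/4, -1/4), radius 1/9; b2: center (53/108, 1/4), radius 1/378; b3: center (5/9, 7/36), radius 1/54; b4: center (1/2, 1/4), radius 1/378
Both agree, so they are equal.


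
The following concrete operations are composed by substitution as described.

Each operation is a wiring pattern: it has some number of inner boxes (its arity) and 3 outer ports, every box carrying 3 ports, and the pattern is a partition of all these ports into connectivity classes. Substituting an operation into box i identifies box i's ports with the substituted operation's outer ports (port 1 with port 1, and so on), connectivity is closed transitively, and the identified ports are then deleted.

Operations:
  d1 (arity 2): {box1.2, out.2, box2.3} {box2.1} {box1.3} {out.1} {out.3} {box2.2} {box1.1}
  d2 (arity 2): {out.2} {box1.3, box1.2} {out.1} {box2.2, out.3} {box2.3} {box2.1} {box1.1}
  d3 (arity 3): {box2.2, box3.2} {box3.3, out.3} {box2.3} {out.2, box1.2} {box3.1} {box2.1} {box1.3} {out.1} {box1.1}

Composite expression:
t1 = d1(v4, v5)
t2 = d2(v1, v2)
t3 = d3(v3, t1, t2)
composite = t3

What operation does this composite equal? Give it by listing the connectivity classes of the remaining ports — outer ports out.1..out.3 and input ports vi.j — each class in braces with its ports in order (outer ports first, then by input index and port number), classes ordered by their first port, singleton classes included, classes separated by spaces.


{out.1} {out.2, v3.2} {out.3, v2.2} {v1.1} {v1.2, v1.3} {v2.1} {v2.3} {v3.1} {v3.3} {v4.1} {v4.2, v5.3} {v4.3} {v5.1} {v5.2}

After gluing at d3, chains via deleted ports link the v-ports.
after d1, the pattern on (v4, v5) reads {out.1} {out.2, v4.2, v5.3} {out.3} {v4.1} {v4.3} {v5.1} {v5.2} (out.j = its outer ports)
after d2, the pattern on (v1, v2) reads {out.1} {out.2} {out.3, v2.2} {v1.1} {v1.2, v1.3} {v2.1} {v2.3} (out.j = its outer ports)
after d3, the pattern on (v3, v4, v5, v1, v2) reads {out.1} {out.2, v3.2} {out.3, v2.2} {v1.1} {v1.2, v1.3} {v2.1} {v2.3} {v3.1} {v3.3} {v4.1} {v4.2, v5.3} {v4.3} {v5.1} {v5.2} (out.j = its outer ports)


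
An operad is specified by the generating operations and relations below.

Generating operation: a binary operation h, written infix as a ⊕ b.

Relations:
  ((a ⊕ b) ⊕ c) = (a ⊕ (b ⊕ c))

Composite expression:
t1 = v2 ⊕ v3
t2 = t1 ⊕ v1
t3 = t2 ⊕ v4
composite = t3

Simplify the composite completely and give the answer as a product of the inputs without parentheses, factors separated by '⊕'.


v2 ⊕ v3 ⊕ v1 ⊕ v4

Every regrouping of h is equal, so read the v-inputs in written order.
(v2 ⊕ v3) flattens to v2 ⊕ v3
((v2 ⊕ v3) ⊕ v1) flattens to v2 ⊕ v3 ⊕ v1
(((v2 ⊕ v3) ⊕ v1) ⊕ v4) flattens to v2 ⊕ v3 ⊕ v1 ⊕ v4


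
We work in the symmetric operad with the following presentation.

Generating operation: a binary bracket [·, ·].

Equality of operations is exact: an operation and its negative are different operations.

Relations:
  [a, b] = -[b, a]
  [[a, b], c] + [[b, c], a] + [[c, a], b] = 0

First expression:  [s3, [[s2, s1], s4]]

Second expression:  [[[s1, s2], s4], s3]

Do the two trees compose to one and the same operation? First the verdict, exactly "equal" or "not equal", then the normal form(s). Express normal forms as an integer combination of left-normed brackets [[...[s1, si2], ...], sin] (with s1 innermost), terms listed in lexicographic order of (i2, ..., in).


equal; the common form is [[[s1, s2], s4], s3]


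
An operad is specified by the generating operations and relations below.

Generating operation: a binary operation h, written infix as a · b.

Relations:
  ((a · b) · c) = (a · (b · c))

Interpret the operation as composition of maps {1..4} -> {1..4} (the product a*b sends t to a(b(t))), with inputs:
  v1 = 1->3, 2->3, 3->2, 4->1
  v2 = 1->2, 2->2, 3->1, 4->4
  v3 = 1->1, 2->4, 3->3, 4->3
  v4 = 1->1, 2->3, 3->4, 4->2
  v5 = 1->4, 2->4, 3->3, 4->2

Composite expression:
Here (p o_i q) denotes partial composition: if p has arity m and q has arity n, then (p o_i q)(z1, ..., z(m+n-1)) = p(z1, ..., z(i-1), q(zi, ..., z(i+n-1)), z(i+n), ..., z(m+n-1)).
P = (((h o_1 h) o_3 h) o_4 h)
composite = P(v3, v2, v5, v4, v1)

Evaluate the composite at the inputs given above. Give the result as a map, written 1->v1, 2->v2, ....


1->4, 2->4, 3->1, 4->3

(v3 · v2) = 1->4, 2->4, 3->1, 4->3
(v4 · v1) = 1->4, 2->4, 3->3, 4->1
(v5 · (v4 · v1)) = 1->2, 2->2, 3->3, 4->4
((v3 · v2) · (v5 · (v4 · v1))) = 1->4, 2->4, 3->1, 4->3


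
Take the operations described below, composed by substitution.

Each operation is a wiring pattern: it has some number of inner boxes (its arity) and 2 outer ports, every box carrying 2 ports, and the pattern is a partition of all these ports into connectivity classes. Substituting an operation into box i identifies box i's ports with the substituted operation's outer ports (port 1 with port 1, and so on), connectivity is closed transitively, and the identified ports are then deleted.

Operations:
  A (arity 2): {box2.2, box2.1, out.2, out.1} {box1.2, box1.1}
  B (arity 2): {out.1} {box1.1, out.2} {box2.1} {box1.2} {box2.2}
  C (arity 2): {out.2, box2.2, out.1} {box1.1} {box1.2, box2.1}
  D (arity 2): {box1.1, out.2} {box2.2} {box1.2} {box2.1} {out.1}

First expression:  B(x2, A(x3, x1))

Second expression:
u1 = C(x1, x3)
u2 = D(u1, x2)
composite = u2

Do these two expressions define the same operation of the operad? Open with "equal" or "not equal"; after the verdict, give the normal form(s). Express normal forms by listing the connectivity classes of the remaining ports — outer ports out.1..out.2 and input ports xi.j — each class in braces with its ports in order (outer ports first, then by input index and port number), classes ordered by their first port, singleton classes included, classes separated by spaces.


not equal; first: {out.1} {out.2, x2.1} {x1.1, x1.2} {x2.2} {x3.1, x3.2}; second: {out.1} {out.2, x3.2} {x1.1} {x1.2, x3.1} {x2.1} {x2.2}

In normal form, the first expression is {out.1} {out.2, x2.1} {x1.1, x1.2} {x2.2} {x3.1, x3.2}
In normal form, the second expression is {out.1} {out.2, x3.2} {x1.1} {x1.2, x3.1} {x2.1} {x2.2}
The normal forms differ: not equal.


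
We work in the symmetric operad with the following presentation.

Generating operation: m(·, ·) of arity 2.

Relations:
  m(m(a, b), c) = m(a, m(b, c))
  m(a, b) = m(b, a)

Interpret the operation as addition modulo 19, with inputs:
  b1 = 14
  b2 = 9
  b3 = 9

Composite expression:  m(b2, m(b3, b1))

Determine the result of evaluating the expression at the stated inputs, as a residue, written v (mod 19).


13 (mod 19)

m(b3, b1) = 4
m(b2, m(b3, b1)) = 13


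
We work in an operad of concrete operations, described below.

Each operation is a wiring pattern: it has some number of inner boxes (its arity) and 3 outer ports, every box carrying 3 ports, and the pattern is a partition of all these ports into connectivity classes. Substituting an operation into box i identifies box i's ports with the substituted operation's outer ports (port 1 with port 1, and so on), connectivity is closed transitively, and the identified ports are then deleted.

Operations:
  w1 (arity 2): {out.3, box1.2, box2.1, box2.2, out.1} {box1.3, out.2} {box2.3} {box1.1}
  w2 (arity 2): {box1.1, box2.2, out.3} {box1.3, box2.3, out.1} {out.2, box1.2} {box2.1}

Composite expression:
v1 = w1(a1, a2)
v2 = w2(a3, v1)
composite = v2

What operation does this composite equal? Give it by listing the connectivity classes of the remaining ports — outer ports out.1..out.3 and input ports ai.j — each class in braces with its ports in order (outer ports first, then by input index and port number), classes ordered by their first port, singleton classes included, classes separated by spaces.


{out.1, a1.2, a2.1, a2.2, a3.3} {out.2, a3.2} {out.3, a1.3, a3.1} {a1.1} {a2.3}

Connectivity passes through glued w2-boundaries; trace each wire chain.
composing w1 on (a1, a2), with out.j its own outer ports: {out.1, out.3, a1.2, a2.1, a2.2} {out.2, a1.3} {a1.1} {a2.3}
composing w2 on (a3, a1, a2), with out.j its own outer ports: {out.1, a1.2, a2.1, a2.2, a3.3} {out.2, a3.2} {out.3, a1.3, a3.1} {a1.1} {a2.3}


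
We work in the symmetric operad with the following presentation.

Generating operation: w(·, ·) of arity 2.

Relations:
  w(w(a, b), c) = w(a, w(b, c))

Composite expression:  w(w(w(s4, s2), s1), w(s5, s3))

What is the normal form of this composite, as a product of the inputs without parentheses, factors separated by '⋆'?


s4 ⋆ s2 ⋆ s1 ⋆ s5 ⋆ s3

The w-tree's shape is irrelevant; the s-reading-order decides.
w(s4, s2) flattens to s4 ⋆ s2
w(w(s4, s2), s1) flattens to s4 ⋆ s2 ⋆ s1
w(s5, s3) flattens to s5 ⋆ s3
w(w(w(s4, s2), s1), w(s5, s3)) flattens to s4 ⋆ s2 ⋆ s1 ⋆ s5 ⋆ s3


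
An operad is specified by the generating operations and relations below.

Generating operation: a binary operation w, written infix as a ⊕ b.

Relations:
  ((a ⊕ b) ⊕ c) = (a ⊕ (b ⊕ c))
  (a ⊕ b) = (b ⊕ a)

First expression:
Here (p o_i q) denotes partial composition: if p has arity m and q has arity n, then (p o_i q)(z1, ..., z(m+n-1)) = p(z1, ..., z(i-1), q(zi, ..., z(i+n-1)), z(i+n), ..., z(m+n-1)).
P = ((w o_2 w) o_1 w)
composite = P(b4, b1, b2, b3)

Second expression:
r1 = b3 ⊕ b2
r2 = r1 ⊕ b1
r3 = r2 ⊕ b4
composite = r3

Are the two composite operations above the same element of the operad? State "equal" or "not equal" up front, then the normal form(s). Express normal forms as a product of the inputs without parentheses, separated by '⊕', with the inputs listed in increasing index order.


The first expression reduces to b1 ⊕ b2 ⊕ b3 ⊕ b4
The second expression reduces to b1 ⊕ b2 ⊕ b3 ⊕ b4
Both agree, so they are equal.

equal; both compose to b1 ⊕ b2 ⊕ b3 ⊕ b4


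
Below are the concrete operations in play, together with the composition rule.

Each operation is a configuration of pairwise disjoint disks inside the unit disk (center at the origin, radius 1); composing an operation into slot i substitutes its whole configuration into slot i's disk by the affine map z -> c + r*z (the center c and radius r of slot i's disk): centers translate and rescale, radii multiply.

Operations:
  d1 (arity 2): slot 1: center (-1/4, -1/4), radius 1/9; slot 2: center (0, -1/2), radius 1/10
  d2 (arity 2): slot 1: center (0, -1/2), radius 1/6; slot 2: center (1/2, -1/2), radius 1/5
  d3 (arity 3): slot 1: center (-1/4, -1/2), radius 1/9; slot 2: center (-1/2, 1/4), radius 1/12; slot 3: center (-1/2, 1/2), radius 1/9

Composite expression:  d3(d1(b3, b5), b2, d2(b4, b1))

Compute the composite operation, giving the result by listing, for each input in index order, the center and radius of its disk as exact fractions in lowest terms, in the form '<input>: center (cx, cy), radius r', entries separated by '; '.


b1: center (-4/9, 4/9), radius 1/45; b2: center (-1/2, 1/4), radius 1/12; b3: center (-5/18, -19/36), radius 1/81; b4: center (-1/2, 4/9), radius 1/54; b5: center (-1/4, -5/9), radius 1/90

Each b-disk chains the slot maps above it in d3; radii multiply.
tracing b3 down its 2-map path: center (-5/18, -19/36), radius 1/81
tracing b5 down its 2-map path: center (-1/4, -5/9), radius 1/90
tracing b2 down its 1-map path: center (-1/2, 1/4), radius 1/12
tracing b4 down its 2-map path: center (-1/2, 4/9), radius 1/54
tracing b1 down its 2-map path: center (-4/9, 4/9), radius 1/45


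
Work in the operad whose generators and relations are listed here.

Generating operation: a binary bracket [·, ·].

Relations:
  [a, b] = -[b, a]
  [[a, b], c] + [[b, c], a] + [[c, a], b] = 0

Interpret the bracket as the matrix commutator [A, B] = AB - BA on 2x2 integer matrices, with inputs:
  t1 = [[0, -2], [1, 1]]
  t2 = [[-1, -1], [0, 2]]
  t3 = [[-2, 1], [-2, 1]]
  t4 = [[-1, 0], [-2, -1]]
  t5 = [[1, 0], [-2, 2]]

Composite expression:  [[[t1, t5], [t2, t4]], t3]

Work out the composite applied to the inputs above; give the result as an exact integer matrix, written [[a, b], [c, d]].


[t1, t5] = [[4, -2], [-3, -4]]
[t2, t4] = [[2, 0], [-6, -2]]
[[t1, t5], [t2, t4]] = [[12, 8], [36, -12]]
[[[t1, t5], [t2, t4]], t3] = [[-52, 48], [-60, 52]]

[[-52, 48], [-60, 52]]


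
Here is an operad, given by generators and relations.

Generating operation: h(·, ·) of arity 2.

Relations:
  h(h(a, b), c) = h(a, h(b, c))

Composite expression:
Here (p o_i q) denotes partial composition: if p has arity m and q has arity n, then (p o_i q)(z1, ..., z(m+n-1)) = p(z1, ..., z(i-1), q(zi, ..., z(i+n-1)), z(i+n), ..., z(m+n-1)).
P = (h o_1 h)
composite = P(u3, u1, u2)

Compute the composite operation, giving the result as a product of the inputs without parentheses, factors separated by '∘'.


All parenthesizations of h agree; list the u-inputs left to right.
h(u3, u1) collapses to u3 ∘ u1
h(h(u3, u1), u2) collapses to u3 ∘ u1 ∘ u2

u3 ∘ u1 ∘ u2


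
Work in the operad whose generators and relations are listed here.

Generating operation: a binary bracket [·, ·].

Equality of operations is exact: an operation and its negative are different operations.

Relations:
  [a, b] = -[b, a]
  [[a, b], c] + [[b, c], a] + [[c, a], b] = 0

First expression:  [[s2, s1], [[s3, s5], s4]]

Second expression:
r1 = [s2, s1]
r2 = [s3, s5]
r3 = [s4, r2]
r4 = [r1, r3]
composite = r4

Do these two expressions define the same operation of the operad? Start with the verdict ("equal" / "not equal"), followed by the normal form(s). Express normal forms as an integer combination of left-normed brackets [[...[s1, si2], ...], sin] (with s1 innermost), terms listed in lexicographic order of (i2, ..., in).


not equal; first: -[[[[s1, s2], s3], s5], s4] + [[[[s1, s2], s4], s3], s5] - [[[[s1, s2], s4], s5], s3] + [[[[s1, s2], s5], s3], s4]; second: [[[[s1, s2], s3], s5], s4] - [[[[s1, s2], s4], s3], s5] + [[[[s1, s2], s4], s5], s3] - [[[[s1, s2], s5], s3], s4]

Reducing the first expression gives -[[[[s1, s2], s3], s5], s4] + [[[[s1, s2], s4], s3], s5] - [[[[s1, s2], s4], s5], s3] + [[[[s1, s2], s5], s3], s4]
Reducing the second expression gives [[[[s1, s2], s3], s5], s4] - [[[[s1, s2], s4], s3], s5] + [[[[s1, s2], s4], s5], s3] - [[[[s1, s2], s5], s3], s4]
Distinct normal forms: not equal.


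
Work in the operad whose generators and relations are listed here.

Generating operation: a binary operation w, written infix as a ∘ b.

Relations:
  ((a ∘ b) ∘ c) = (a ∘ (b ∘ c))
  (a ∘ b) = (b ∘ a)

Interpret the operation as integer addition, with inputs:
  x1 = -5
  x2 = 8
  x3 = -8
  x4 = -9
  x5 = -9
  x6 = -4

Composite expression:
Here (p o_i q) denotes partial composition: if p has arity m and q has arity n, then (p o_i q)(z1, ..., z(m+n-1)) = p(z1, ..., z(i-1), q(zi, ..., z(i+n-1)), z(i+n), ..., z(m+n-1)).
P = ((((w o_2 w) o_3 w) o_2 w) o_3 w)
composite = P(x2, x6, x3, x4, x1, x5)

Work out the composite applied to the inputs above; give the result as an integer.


(x3 ∘ x4) = -17
(x6 ∘ (x3 ∘ x4)) = -21
(x1 ∘ x5) = -14
((x6 ∘ (x3 ∘ x4)) ∘ (x1 ∘ x5)) = -35
(x2 ∘ ((x6 ∘ (x3 ∘ x4)) ∘ (x1 ∘ x5))) = -27

-27


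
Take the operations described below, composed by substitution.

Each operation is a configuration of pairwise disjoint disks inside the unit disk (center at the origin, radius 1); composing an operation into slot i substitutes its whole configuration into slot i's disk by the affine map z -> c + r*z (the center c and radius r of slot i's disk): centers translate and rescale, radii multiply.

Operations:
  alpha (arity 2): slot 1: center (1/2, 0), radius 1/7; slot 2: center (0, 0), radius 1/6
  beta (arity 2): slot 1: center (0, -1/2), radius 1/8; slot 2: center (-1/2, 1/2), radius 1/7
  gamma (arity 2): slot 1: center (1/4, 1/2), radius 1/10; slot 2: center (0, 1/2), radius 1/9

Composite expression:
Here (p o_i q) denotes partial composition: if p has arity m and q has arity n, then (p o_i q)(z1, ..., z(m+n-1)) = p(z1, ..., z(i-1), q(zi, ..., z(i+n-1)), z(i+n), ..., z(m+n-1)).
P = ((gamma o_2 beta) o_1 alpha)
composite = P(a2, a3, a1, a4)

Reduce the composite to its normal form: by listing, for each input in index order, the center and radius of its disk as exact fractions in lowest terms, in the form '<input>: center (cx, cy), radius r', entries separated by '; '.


Below gamma, radii multiply path by path; the a-disk centers shift.
a2: after 2 affine steps, its disk has center (3/10, 1/2), radius 1/70
a3: after 2 affine steps, its disk has center (1/4, 1/2), radius 1/60
a1: after 2 affine steps, its disk has center (0, 4/9), radius 1/72
a4: after 2 affine steps, its disk has center (-1/18, 5/9), radius 1/63

a1: center (0, 4/9), radius 1/72; a2: center (3/10, 1/2), radius 1/70; a3: center (1/4, 1/2), radius 1/60; a4: center (-1/18, 5/9), radius 1/63


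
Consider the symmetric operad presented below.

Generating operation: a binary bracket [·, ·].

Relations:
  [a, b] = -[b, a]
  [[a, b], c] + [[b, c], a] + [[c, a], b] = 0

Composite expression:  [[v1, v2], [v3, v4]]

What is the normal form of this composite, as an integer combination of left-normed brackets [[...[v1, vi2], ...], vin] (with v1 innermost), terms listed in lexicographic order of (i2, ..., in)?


A multilinear Lie element is pinned by v1-initial words (v1 innermost).
Composite bracket: [[v1, v2], [v3, v4]]
Under [a, b] = ab - ba we get 8 signed associative words (2^3 = 8).
Only words starting with v1 matter:
  from v1v2v3v4, sign +1: term +[[[v1, v2], v3], v4]
  from v1v2v4v3, sign -1: term -[[[v1, v2], v4], v3]

[[[v1, v2], v3], v4] - [[[v1, v2], v4], v3]


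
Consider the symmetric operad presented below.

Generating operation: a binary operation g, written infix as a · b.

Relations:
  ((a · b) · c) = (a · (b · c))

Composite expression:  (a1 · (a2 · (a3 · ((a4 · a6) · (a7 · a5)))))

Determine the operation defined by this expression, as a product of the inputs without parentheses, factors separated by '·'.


a1 · a2 · a3 · a4 · a6 · a7 · a5


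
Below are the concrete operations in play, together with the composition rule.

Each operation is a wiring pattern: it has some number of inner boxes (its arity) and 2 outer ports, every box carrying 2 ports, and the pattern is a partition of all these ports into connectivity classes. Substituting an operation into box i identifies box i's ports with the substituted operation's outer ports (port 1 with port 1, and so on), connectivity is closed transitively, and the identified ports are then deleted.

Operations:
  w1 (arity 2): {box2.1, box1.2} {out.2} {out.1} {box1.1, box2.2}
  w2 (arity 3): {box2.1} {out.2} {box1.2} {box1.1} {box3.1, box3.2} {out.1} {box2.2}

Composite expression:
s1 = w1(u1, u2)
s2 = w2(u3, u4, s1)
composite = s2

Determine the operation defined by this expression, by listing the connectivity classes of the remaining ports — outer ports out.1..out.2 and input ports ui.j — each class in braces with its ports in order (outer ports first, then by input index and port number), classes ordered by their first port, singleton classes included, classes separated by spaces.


{out.1} {out.2} {u1.1, u2.2} {u1.2, u2.1} {u3.1} {u3.2} {u4.1} {u4.2}

Reachability decides: close wires over w2-identified ports.
composing w1 on (u1, u2), with out.j its own outer ports: {out.1} {out.2} {u1.1, u2.2} {u1.2, u2.1}
composing w2 on (u3, u4, u1, u2), with out.j its own outer ports: {out.1} {out.2} {u1.1, u2.2} {u1.2, u2.1} {u3.1} {u3.2} {u4.1} {u4.2}


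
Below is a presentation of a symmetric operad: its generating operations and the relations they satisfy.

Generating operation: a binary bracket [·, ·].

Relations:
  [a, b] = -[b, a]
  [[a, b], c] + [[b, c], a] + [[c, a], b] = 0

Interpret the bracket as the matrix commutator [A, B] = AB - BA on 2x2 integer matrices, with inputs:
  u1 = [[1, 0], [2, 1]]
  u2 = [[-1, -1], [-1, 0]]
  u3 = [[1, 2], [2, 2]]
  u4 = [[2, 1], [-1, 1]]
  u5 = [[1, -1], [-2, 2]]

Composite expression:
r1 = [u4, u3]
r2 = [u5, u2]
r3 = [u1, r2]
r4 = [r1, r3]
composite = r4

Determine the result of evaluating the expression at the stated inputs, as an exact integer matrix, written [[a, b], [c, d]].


[[-12, 0], [32, 12]]

[u4, u3] = [[4, 3], [-1, -4]]
[u5, u2] = [[-1, 0], [1, 1]]
[u1, [u5, u2]] = [[0, 0], [-4, 0]]
[[u4, u3], [u1, [u5, u2]]] = [[-12, 0], [32, 12]]


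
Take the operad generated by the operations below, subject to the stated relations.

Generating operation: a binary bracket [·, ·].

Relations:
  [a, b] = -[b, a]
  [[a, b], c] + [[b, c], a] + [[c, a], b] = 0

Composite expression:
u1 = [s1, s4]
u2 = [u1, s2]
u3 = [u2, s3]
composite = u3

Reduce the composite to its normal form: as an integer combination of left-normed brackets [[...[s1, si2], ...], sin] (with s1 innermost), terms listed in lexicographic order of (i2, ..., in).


Expand each bracket as ab - ba; the s1-initial words give the coefficients.
Composite bracket: [[[s1, s4], s2], s3]
The bracket unfolds into 8 signed words via [a, b] = ab - ba (2^3 = 8).
The s1-initial words carry the normal form:
  word s1s4s2s3 has sign +1, contributing +[[[s1, s4], s2], s3]

[[[s1, s4], s2], s3]


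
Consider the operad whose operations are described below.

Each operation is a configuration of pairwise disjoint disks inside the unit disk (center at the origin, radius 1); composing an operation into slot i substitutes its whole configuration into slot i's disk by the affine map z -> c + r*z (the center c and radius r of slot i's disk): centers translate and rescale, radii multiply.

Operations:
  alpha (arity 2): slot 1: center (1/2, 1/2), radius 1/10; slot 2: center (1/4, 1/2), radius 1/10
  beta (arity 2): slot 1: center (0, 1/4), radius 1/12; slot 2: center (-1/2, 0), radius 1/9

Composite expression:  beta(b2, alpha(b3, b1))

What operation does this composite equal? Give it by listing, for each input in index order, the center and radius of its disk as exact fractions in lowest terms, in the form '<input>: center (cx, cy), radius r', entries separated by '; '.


Each b-disk chains the slot maps above it in beta; radii multiply.
tracing b2 down its 1-map path: center (0, 1/4), radius 1/12
tracing b3 down its 2-map path: center (-4/9, 1/18), radius 1/90
tracing b1 down its 2-map path: center (-17/36, 1/18), radius 1/90

b1: center (-17/36, 1/18), radius 1/90; b2: center (0, 1/4), radius 1/12; b3: center (-4/9, 1/18), radius 1/90


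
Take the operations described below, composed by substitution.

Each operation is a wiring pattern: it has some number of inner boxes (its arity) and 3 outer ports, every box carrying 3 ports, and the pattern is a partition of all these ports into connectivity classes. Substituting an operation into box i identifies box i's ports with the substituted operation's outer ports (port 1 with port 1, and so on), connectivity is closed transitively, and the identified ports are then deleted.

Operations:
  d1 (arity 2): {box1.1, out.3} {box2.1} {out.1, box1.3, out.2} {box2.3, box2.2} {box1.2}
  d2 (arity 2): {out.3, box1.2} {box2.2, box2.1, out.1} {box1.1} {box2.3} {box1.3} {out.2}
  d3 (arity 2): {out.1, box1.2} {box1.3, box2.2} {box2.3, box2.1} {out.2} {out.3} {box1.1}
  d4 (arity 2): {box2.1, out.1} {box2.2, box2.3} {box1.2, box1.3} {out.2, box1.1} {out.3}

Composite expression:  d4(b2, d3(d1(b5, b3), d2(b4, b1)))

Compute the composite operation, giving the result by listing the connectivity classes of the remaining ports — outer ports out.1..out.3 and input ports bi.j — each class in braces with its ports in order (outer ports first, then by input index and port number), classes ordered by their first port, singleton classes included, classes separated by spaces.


After gluing at d4, chains via deleted ports link the b-ports.
after d1, the pattern on (b5, b3) reads {out.1, out.2, b5.3} {out.3, b5.1} {b3.1} {b3.2, b3.3} {b5.2} (out.j = its outer ports)
after d2, the pattern on (b4, b1) reads {out.1, b1.1, b1.2} {out.2} {out.3, b4.2} {b1.3} {b4.1} {b4.3} (out.j = its outer ports)
after d3, the pattern on (b5, b3, b4, b1) reads {out.1, b5.3} {out.2} {out.3} {b1.1, b1.2, b4.2} {b1.3} {b3.1} {b3.2, b3.3} {b4.1} {b4.3} {b5.1} {b5.2} (out.j = its outer ports)
after d4, the pattern on (b2, b5, b3, b4, b1) reads {out.1, b5.3} {out.2, b2.1} {out.3} {b1.1, b1.2, b4.2} {b1.3} {b2.2, b2.3} {b3.1} {b3.2, b3.3} {b4.1} {b4.3} {b5.1} {b5.2} (out.j = its outer ports)

{out.1, b5.3} {out.2, b2.1} {out.3} {b1.1, b1.2, b4.2} {b1.3} {b2.2, b2.3} {b3.1} {b3.2, b3.3} {b4.1} {b4.3} {b5.1} {b5.2}
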